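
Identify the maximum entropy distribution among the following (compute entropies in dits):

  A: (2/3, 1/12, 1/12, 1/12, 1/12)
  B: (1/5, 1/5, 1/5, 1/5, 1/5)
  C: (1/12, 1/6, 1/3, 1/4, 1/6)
B

For a discrete distribution over n outcomes, entropy is maximized by the uniform distribution.

Computing entropies:
H(A) = 0.4771 dits
H(B) = 0.6990 dits
H(C) = 0.6589 dits

The uniform distribution (where all probabilities equal 1/5) achieves the maximum entropy of log_10(5) = 0.6990 dits.

Distribution B has the highest entropy.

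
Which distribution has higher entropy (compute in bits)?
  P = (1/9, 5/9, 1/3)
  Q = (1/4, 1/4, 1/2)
Q

Computing entropies in bits:
H(P) = 1.3516
H(Q) = 1.5000

Distribution Q has higher entropy.

Intuition: The distribution closer to uniform (more spread out) has higher entropy.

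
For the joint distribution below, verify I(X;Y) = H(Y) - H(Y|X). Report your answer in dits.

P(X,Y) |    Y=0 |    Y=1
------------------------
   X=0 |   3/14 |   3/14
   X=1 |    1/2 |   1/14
I(X;Y) = 0.0373 dits

Mutual information has multiple equivalent forms:
- I(X;Y) = H(X) - H(X|Y)
- I(X;Y) = H(Y) - H(Y|X)
- I(X;Y) = H(X) + H(Y) - H(X,Y)

Computing all quantities:
H(X) = 0.2966, H(Y) = 0.2598, H(X,Y) = 0.5191
H(X|Y) = 0.2593, H(Y|X) = 0.2225

Verification:
H(X) - H(X|Y) = 0.2966 - 0.2593 = 0.0373
H(Y) - H(Y|X) = 0.2598 - 0.2225 = 0.0373
H(X) + H(Y) - H(X,Y) = 0.2966 + 0.2598 - 0.5191 = 0.0373

All forms give I(X;Y) = 0.0373 dits. ✓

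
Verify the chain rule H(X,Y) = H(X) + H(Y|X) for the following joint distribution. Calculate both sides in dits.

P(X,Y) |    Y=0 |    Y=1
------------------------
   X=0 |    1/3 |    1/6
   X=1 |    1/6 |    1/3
H(X,Y) = 0.5775, H(X) = 0.3010, H(Y|X) = 0.2764 (all in dits)

Chain rule: H(X,Y) = H(X) + H(Y|X)

Left side — joint entropy directly:
H(X,Y) = -Σ p(x,y) log p(x,y) = 0.5775 dits

Right side — compute H(Y|X) from the conditional distributions:
P(X) = (1/2, 1/2), so H(X) = 0.3010 dits
H(Y|X) = Σ_x P(X=x) · H(Y|X=x):
  P(Y|X=0) = (2/3, 1/3), H(Y|X=0) = 0.2764, weight P(X=0) = 1/2
  P(Y|X=1) = (1/3, 2/3), H(Y|X=1) = 0.2764, weight P(X=1) = 1/2
H(Y|X) = 0.2764 dits

H(X) + H(Y|X) = 0.3010 + 0.2764 = 0.5775 dits

Both sides equal 0.5775 dits. ✓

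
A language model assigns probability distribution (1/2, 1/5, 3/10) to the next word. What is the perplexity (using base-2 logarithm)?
2.8001

Perplexity is 2^H (or exp(H) for natural log).

First, H = -Σ p log p = 1.4855 bits
Perplexity = 2^1.4855 = 2.8001

Interpretation: The model's uncertainty is equivalent to choosing uniformly among 2.8 options.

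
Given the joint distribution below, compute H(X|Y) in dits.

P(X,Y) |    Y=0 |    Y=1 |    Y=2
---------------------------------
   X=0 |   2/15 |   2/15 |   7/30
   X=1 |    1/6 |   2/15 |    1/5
0.2997 dits

Using the chain rule: H(X|Y) = H(X,Y) - H(Y)

First, compute H(X,Y) = 0.7670 dits

Marginal P(Y) = (3/10, 4/15, 13/30)
H(Y) = 0.4673 dits

H(X|Y) = H(X,Y) - H(Y) = 0.7670 - 0.4673 = 0.2997 dits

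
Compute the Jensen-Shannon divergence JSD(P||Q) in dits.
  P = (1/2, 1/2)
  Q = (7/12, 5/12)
0.0015 dits

Jensen-Shannon divergence is:
JSD(P||Q) = 0.5 × D_KL(P||M) + 0.5 × D_KL(Q||M)
where M = 0.5 × (P + Q) is the mixture distribution.

M = 0.5 × (1/2, 1/2) + 0.5 × (7/12, 5/12) = (13/24, 11/24)

D_KL(P||M) = 0.0015 dits
D_KL(Q||M) = 0.0015 dits

JSD(P||Q) = 0.5 × 0.0015 + 0.5 × 0.0015 = 0.0015 dits

Unlike KL divergence, JSD is symmetric and bounded: 0 ≤ JSD ≤ log(2).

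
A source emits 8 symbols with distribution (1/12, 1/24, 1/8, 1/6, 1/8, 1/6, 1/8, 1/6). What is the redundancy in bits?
0.0927 bits

Redundancy measures how far a source is from maximum entropy:
R = H_max - H(X)

Maximum entropy for 8 symbols: H_max = log_2(8) = 3.0000 bits
Actual entropy: H(X) = 2.9073 bits
Redundancy: R = 3.0000 - 2.9073 = 0.0927 bits

This redundancy represents potential for compression: the source could be compressed by 0.0927 bits per symbol.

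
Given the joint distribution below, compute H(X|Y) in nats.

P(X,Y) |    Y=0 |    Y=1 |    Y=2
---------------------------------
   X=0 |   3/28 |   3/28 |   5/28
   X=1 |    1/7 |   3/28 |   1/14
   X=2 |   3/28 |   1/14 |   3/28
1.0658 nats

Using the chain rule: H(X|Y) = H(X,Y) - H(Y)

First, compute H(X,Y) = 2.1592 nats

Marginal P(Y) = (5/14, 2/7, 5/14)
H(Y) = 1.0934 nats

H(X|Y) = H(X,Y) - H(Y) = 2.1592 - 1.0934 = 1.0658 nats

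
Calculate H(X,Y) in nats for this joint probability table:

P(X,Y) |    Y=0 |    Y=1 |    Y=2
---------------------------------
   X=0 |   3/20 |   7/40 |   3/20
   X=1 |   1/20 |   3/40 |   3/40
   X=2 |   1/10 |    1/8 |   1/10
2.1329 nats

Joint entropy is H(X,Y) = -Σ_{x,y} p(x,y) log p(x,y).

Summing over all non-zero entries:
H(X,Y) = -[3/20·log_e(3/20) + 7/40·log_e(7/40) + 3/20·log_e(3/20) + 1/20·log_e(1/20) + 3/40·log_e(3/40) + 3/40·log_e(3/40) + 1/10·log_e(1/10) + 1/8·log_e(1/8) + 1/10·log_e(1/10)]
H(X,Y) = 2.1329 nats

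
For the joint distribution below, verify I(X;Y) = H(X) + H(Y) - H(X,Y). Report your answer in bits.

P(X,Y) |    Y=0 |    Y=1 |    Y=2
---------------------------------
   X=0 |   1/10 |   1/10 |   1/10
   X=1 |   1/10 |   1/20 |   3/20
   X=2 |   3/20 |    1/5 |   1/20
I(X;Y) = 0.1058 bits

Mutual information has multiple equivalent forms:
- I(X;Y) = H(X) - H(X|Y)
- I(X;Y) = H(Y) - H(Y|X)
- I(X;Y) = H(X) + H(Y) - H(X,Y)

Computing all quantities:
H(X) = 1.5710, H(Y) = 1.5813, H(X,Y) = 3.0464
H(X|Y) = 1.4651, H(Y|X) = 1.4755

Verification:
H(X) - H(X|Y) = 1.5710 - 1.4651 = 0.1058
H(Y) - H(Y|X) = 1.5813 - 1.4755 = 0.1058
H(X) + H(Y) - H(X,Y) = 1.5710 + 1.5813 - 3.0464 = 0.1058

All forms give I(X;Y) = 0.1058 bits. ✓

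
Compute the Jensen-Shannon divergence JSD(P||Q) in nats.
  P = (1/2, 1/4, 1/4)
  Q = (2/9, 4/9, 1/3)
0.0442 nats

Jensen-Shannon divergence is:
JSD(P||Q) = 0.5 × D_KL(P||M) + 0.5 × D_KL(Q||M)
where M = 0.5 × (P + Q) is the mixture distribution.

M = 0.5 × (1/2, 1/4, 1/4) + 0.5 × (2/9, 4/9, 1/3) = (13/36, 0.347222, 7/24)

D_KL(P||M) = 0.0420 nats
D_KL(Q||M) = 0.0463 nats

JSD(P||Q) = 0.5 × 0.0420 + 0.5 × 0.0463 = 0.0442 nats

Unlike KL divergence, JSD is symmetric and bounded: 0 ≤ JSD ≤ log(2).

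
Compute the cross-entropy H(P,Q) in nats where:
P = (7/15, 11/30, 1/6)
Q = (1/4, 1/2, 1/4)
1.1321 nats

Cross-entropy: H(P,Q) = -Σ p(x) log q(x)

Alternatively: H(P,Q) = H(P) + D_KL(P||Q)
H(P) = 1.0222 nats
D_KL(P||Q) = 0.1100 nats

H(P,Q) = 1.0222 + 0.1100 = 1.1321 nats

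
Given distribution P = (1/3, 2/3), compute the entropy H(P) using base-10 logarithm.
0.2764 dits

Shannon entropy is H(X) = -Σ p(x) log p(x).

For P = (1/3, 2/3):
H = -1/3 × log_10(1/3) -2/3 × log_10(2/3)
H = 0.2764 dits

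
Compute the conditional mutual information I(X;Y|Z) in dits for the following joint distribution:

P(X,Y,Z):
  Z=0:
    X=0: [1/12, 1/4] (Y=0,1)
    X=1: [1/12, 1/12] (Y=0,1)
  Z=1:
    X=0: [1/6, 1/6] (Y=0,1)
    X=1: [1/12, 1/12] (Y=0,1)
0.0066 dits

Conditional mutual information: I(X;Y|Z) = H(X|Z) + H(Y|Z) - H(X,Y|Z)

H(Z) = 0.3010
H(X,Z) = 0.5775 → H(X|Z) = 0.2764
H(Y,Z) = 0.5898 → H(Y|Z) = 0.2887
H(X,Y,Z) = 0.8596 → H(X,Y|Z) = 0.5585

I(X;Y|Z) = 0.2764 + 0.2887 - 0.5585 = 0.0066 dits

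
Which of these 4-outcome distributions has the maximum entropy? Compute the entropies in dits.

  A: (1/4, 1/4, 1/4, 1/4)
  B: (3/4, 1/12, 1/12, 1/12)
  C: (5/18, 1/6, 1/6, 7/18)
A

For a discrete distribution over n outcomes, entropy is maximized by the uniform distribution.

Computing entropies:
H(A) = 0.6021 dits
H(B) = 0.3635 dits
H(C) = 0.5734 dits

The uniform distribution (where all probabilities equal 1/4) achieves the maximum entropy of log_10(4) = 0.6021 dits.

Distribution A has the highest entropy.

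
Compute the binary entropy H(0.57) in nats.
0.6833 nats

The binary entropy function is:
H(p) = -p log(p) - (1-p) log(1-p)

H(0.57) = -0.57 × log_e(0.57) - 0.43 × log_e(0.43)
H(0.57) = 0.6833 nats

Note: Binary entropy is maximized at p=0.5 (H=1 bit) and minimized at p=0 or p=1 (H=0).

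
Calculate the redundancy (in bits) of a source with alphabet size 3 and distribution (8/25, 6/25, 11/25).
0.0436 bits

Redundancy measures how far a source is from maximum entropy:
R = H_max - H(X)

Maximum entropy for 3 symbols: H_max = log_2(3) = 1.5850 bits
Actual entropy: H(X) = 1.5413 bits
Redundancy: R = 1.5850 - 1.5413 = 0.0436 bits

This redundancy represents potential for compression: the source could be compressed by 0.0436 bits per symbol.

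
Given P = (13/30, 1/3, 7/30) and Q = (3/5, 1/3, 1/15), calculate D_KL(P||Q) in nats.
0.1513 nats

KL divergence: D_KL(P||Q) = Σ p(x) log(p(x)/q(x))

Computing term by term:
  x=0: 13/30 × log_e[(13/30)/(3/5)] = 13/30 × -0.3254 = -0.1410
  x=1: 1/3 × log_e[(1/3)/(1/3)] = 1/3 × 0.0000 = 0.0000
  x=2: 7/30 × log_e[(7/30)/(1/15)] = 7/30 × 1.2528 = 0.2923

D_KL(P||Q) = 0.1513 nats

Note: KL divergence is always non-negative and equals 0 iff P = Q.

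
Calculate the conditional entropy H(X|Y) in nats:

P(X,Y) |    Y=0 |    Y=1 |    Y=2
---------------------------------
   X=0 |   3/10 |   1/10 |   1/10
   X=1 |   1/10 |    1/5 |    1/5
0.6068 nats

Using the chain rule: H(X|Y) = H(X,Y) - H(Y)

First, compute H(X,Y) = 1.6957 nats

Marginal P(Y) = (2/5, 3/10, 3/10)
H(Y) = 1.0889 nats

H(X|Y) = H(X,Y) - H(Y) = 1.6957 - 1.0889 = 0.6068 nats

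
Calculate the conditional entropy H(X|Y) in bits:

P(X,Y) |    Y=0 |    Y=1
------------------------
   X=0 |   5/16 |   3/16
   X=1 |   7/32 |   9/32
0.9744 bits

Using the chain rule: H(X|Y) = H(X,Y) - H(Y)

First, compute H(X,Y) = 1.9716 bits

Marginal P(Y) = (17/32, 15/32)
H(Y) = 0.9972 bits

H(X|Y) = H(X,Y) - H(Y) = 1.9716 - 0.9972 = 0.9744 bits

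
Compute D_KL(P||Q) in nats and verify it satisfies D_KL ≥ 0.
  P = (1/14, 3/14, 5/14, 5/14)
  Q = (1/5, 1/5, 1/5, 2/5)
0.1078 nats

KL divergence satisfies the Gibbs inequality: D_KL(P||Q) ≥ 0 for all distributions P, Q.

D_KL(P||Q) = Σ p(x) log(p(x)/q(x))
Term by term:
  x=0: 1/14 × log_e[(1/14)/(1/5)] = -0.0735
  x=1: 3/14 × log_e[(3/14)/(1/5)] = 0.0148
  x=2: 5/14 × log_e[(5/14)/(1/5)] = 0.2071
  x=3: 5/14 × log_e[(5/14)/(2/5)] = -0.0405
D_KL(P||Q) = 0.1078 nats

D_KL(P||Q) = 0.1078 ≥ 0 ✓

This non-negativity is a fundamental property: relative entropy cannot be negative because it measures how different Q is from P.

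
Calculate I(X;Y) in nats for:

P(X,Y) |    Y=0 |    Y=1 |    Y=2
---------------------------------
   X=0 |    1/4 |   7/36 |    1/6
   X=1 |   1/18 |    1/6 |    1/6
0.0431 nats

Mutual information: I(X;Y) = H(X) + H(Y) - H(X,Y)

Marginals:
P(X) = (11/18, 7/18), H(X) = 0.6682 nats
P(Y) = (11/36, 13/36, 1/3), H(Y) = 1.0963 nats

Joint entropy: H(X,Y) = 1.7215 nats

I(X;Y) = 0.6682 + 1.0963 - 1.7215 = 0.0431 nats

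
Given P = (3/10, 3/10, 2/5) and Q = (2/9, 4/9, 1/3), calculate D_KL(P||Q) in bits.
0.0650 bits

KL divergence: D_KL(P||Q) = Σ p(x) log(p(x)/q(x))

Computing term by term:
  x=0: 3/10 × log_2[(3/10)/(2/9)] = 3/10 × 0.4330 = 0.1299
  x=1: 3/10 × log_2[(3/10)/(4/9)] = 3/10 × -0.5670 = -0.1701
  x=2: 2/5 × log_2[(2/5)/(1/3)] = 2/5 × 0.2630 = 0.1052

D_KL(P||Q) = 0.0650 bits

Note: KL divergence is always non-negative and equals 0 iff P = Q.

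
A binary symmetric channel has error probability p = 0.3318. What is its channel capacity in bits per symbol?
0.0832 bits

For a binary symmetric channel (BSC) with error probability p:
Capacity C = 1 - H(p) bits per symbol

where H(p) = -p log₂(p) - (1-p) log₂(1-p) is the binary entropy function.

H(0.3318) = 0.9168 bits
C = 1 - 0.9168 = 0.0832 bits per symbol

This means we can reliably transmit up to 0.0832 bits of information per channel use.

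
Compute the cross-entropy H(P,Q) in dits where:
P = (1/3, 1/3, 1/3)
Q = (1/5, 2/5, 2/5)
0.4983 dits

Cross-entropy: H(P,Q) = -Σ p(x) log q(x)

Alternatively: H(P,Q) = H(P) + D_KL(P||Q)
H(P) = 0.4771 dits
D_KL(P||Q) = 0.0212 dits

H(P,Q) = 0.4771 + 0.0212 = 0.4983 dits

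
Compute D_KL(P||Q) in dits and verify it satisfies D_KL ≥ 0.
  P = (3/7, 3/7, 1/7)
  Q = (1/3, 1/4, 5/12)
0.0807 dits

KL divergence satisfies the Gibbs inequality: D_KL(P||Q) ≥ 0 for all distributions P, Q.

D_KL(P||Q) = Σ p(x) log(p(x)/q(x))
Term by term:
  x=0: 3/7 × log_10[(3/7)/(1/3)] = 0.0468
  x=1: 3/7 × log_10[(3/7)/(1/4)] = 0.1003
  x=2: 1/7 × log_10[(1/7)/(5/12)] = -0.0664
D_KL(P||Q) = 0.0807 dits

D_KL(P||Q) = 0.0807 ≥ 0 ✓

This non-negativity is a fundamental property: relative entropy cannot be negative because it measures how different Q is from P.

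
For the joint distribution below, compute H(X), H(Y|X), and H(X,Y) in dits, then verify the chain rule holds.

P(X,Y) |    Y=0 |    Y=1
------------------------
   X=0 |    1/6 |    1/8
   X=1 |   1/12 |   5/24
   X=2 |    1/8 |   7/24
H(X,Y) = 0.7434, H(X) = 0.4706, H(Y|X) = 0.2728 (all in dits)

Chain rule: H(X,Y) = H(X) + H(Y|X)

Left side — joint entropy directly:
H(X,Y) = -Σ p(x,y) log p(x,y) = 0.7434 dits

Right side — compute H(Y|X) from the conditional distributions:
P(X) = (7/24, 7/24, 5/12), so H(X) = 0.4706 dits
H(Y|X) = Σ_x P(X=x) · H(Y|X=x):
  P(Y|X=0) = (4/7, 3/7), H(Y|X=0) = 0.2966, weight P(X=0) = 7/24
  P(Y|X=1) = (2/7, 5/7), H(Y|X=1) = 0.2598, weight P(X=1) = 7/24
  P(Y|X=2) = (3/10, 7/10), H(Y|X=2) = 0.2653, weight P(X=2) = 5/12
H(Y|X) = 0.2728 dits

H(X) + H(Y|X) = 0.4706 + 0.2728 = 0.7434 dits

Both sides equal 0.7434 dits. ✓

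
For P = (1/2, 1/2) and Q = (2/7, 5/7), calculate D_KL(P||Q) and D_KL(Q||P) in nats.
D_KL(P||Q) = 0.1015, D_KL(Q||P) = 0.0949

KL divergence is not symmetric: D_KL(P||Q) ≠ D_KL(Q||P) in general.

D_KL(P||Q) = 0.1015 nats
D_KL(Q||P) = 0.0949 nats

No, they are not equal!

This asymmetry is why KL divergence is not a true distance metric.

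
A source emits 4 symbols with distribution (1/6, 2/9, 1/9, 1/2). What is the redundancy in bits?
0.2348 bits

Redundancy measures how far a source is from maximum entropy:
R = H_max - H(X)

Maximum entropy for 4 symbols: H_max = log_2(4) = 2.0000 bits
Actual entropy: H(X) = 1.7652 bits
Redundancy: R = 2.0000 - 1.7652 = 0.2348 bits

This redundancy represents potential for compression: the source could be compressed by 0.2348 bits per symbol.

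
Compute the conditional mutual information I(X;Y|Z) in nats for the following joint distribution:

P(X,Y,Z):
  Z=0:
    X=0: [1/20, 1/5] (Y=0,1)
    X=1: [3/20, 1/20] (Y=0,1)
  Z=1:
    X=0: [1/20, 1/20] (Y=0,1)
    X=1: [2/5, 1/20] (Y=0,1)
0.1061 nats

Conditional mutual information: I(X;Y|Z) = H(X|Z) + H(Y|Z) - H(X,Y|Z)

H(Z) = 0.6881
H(X,Z) = 1.2580 → H(X|Z) = 0.5699
H(Y,Z) = 1.2580 → H(Y|Z) = 0.5699
H(X,Y,Z) = 1.7219 → H(X,Y|Z) = 1.0338

I(X;Y|Z) = 0.5699 + 0.5699 - 1.0338 = 0.1061 nats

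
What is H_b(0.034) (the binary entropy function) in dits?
0.0644 dits

The binary entropy function is:
H(p) = -p log(p) - (1-p) log(1-p)

H(0.034) = -0.034 × log_10(0.034) - 0.966 × log_10(0.966)
H(0.034) = 0.0644 dits

Note: Binary entropy is maximized at p=0.5 (H=1 bit) and minimized at p=0 or p=1 (H=0).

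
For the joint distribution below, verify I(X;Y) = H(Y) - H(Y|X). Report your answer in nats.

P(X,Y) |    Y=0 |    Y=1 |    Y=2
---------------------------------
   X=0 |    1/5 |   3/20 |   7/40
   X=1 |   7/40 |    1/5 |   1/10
I(X;Y) = 0.0135 nats

Mutual information has multiple equivalent forms:
- I(X;Y) = H(X) - H(X|Y)
- I(X;Y) = H(Y) - H(Y|X)
- I(X;Y) = H(X) + H(Y) - H(X,Y)

Computing all quantities:
H(X) = 0.6919, H(Y) = 1.0903, H(X,Y) = 1.7686
H(X|Y) = 0.6784, H(Y|X) = 1.0767

Verification:
H(X) - H(X|Y) = 0.6919 - 0.6784 = 0.0135
H(Y) - H(Y|X) = 1.0903 - 1.0767 = 0.0135
H(X) + H(Y) - H(X,Y) = 0.6919 + 1.0903 - 1.7686 = 0.0135

All forms give I(X;Y) = 0.0135 nats. ✓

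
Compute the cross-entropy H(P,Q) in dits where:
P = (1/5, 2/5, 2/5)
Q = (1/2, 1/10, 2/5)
0.6194 dits

Cross-entropy: H(P,Q) = -Σ p(x) log q(x)

Alternatively: H(P,Q) = H(P) + D_KL(P||Q)
H(P) = 0.4581 dits
D_KL(P||Q) = 0.1612 dits

H(P,Q) = 0.4581 + 0.1612 = 0.6194 dits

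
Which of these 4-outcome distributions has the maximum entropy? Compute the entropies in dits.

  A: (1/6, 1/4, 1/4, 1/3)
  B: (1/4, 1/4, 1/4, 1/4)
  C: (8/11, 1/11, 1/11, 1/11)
B

For a discrete distribution over n outcomes, entropy is maximized by the uniform distribution.

Computing entropies:
H(A) = 0.5898 dits
H(B) = 0.6021 dits
H(C) = 0.3846 dits

The uniform distribution (where all probabilities equal 1/4) achieves the maximum entropy of log_10(4) = 0.6021 dits.

Distribution B has the highest entropy.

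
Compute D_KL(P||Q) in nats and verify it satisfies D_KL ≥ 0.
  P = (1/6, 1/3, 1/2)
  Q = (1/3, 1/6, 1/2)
0.1155 nats

KL divergence satisfies the Gibbs inequality: D_KL(P||Q) ≥ 0 for all distributions P, Q.

D_KL(P||Q) = Σ p(x) log(p(x)/q(x))
Term by term:
  x=0: 1/6 × log_e[(1/6)/(1/3)] = -0.1155
  x=1: 1/3 × log_e[(1/3)/(1/6)] = 0.2310
  x=2: 1/2 × log_e[(1/2)/(1/2)] = 0.0000
D_KL(P||Q) = 0.1155 nats

D_KL(P||Q) = 0.1155 ≥ 0 ✓

This non-negativity is a fundamental property: relative entropy cannot be negative because it measures how different Q is from P.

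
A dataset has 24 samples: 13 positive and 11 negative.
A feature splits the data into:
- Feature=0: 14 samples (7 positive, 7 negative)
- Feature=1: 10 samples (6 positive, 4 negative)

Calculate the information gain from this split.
0.0071 bits

Information Gain = H(Y) - H(Y|Feature)

Before split:
P(positive) = 13/24 = 0.5417
H(Y) = 0.9950 bits

After split:
Feature=0: H = 1.0000 bits (weight = 14/24)
Feature=1: H = 0.9710 bits (weight = 10/24)
H(Y|Feature) = (14/24)×1.0000 + (10/24)×0.9710 = 0.9879 bits

Information Gain = 0.9950 - 0.9879 = 0.0071 bits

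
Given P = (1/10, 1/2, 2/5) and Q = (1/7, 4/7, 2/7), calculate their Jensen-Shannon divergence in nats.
0.0079 nats

Jensen-Shannon divergence is:
JSD(P||Q) = 0.5 × D_KL(P||M) + 0.5 × D_KL(Q||M)
where M = 0.5 × (P + Q) is the mixture distribution.

M = 0.5 × (1/10, 1/2, 2/5) + 0.5 × (1/7, 4/7, 2/7) = (0.121429, 15/28, 12/35)

D_KL(P||M) = 0.0077 nats
D_KL(Q||M) = 0.0080 nats

JSD(P||Q) = 0.5 × 0.0077 + 0.5 × 0.0080 = 0.0079 nats

Unlike KL divergence, JSD is symmetric and bounded: 0 ≤ JSD ≤ log(2).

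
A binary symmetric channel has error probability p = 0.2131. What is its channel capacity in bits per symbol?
0.2526 bits

For a binary symmetric channel (BSC) with error probability p:
Capacity C = 1 - H(p) bits per symbol

where H(p) = -p log₂(p) - (1-p) log₂(1-p) is the binary entropy function.

H(0.2131) = 0.7474 bits
C = 1 - 0.7474 = 0.2526 bits per symbol

This means we can reliably transmit up to 0.2526 bits of information per channel use.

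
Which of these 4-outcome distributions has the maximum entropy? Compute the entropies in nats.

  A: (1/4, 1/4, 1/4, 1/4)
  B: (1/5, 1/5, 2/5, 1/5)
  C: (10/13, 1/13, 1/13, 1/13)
A

For a discrete distribution over n outcomes, entropy is maximized by the uniform distribution.

Computing entropies:
H(A) = 1.3863 nats
H(B) = 1.3322 nats
H(C) = 0.7937 nats

The uniform distribution (where all probabilities equal 1/4) achieves the maximum entropy of log_e(4) = 1.3863 nats.

Distribution A has the highest entropy.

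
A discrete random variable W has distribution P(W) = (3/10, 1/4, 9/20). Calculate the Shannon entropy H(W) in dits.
0.4634 dits

Shannon entropy is H(X) = -Σ p(x) log p(x).

For P = (3/10, 1/4, 9/20):
H = -3/10 × log_10(3/10) -1/4 × log_10(1/4) -9/20 × log_10(9/20)
H = 0.4634 dits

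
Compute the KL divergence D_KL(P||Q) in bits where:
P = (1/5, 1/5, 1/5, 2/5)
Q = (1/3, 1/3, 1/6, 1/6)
0.2630 bits

KL divergence: D_KL(P||Q) = Σ p(x) log(p(x)/q(x))

Computing term by term:
  x=0: 1/5 × log_2[(1/5)/(1/3)] = 1/5 × -0.7370 = -0.1474
  x=1: 1/5 × log_2[(1/5)/(1/3)] = 1/5 × -0.7370 = -0.1474
  x=2: 1/5 × log_2[(1/5)/(1/6)] = 1/5 × 0.2630 = 0.0526
  x=3: 2/5 × log_2[(2/5)/(1/6)] = 2/5 × 1.2630 = 0.5052

D_KL(P||Q) = 0.2630 bits

Note: KL divergence is always non-negative and equals 0 iff P = Q.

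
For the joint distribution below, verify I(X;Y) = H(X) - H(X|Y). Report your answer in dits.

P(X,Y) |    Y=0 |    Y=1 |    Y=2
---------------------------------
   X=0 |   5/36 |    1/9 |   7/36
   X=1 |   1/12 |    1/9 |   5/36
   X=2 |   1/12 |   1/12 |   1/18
I(X;Y) = 0.0069 dits

Mutual information has multiple equivalent forms:
- I(X;Y) = H(X) - H(X|Y)
- I(X;Y) = H(Y) - H(Y|X)
- I(X;Y) = H(X) + H(Y) - H(X,Y)

Computing all quantities:
H(X) = 0.4607, H(Y) = 0.4742, H(X,Y) = 0.9280
H(X|Y) = 0.4538, H(Y|X) = 0.4673

Verification:
H(X) - H(X|Y) = 0.4607 - 0.4538 = 0.0069
H(Y) - H(Y|X) = 0.4742 - 0.4673 = 0.0069
H(X) + H(Y) - H(X,Y) = 0.4607 + 0.4742 - 0.9280 = 0.0069

All forms give I(X;Y) = 0.0069 dits. ✓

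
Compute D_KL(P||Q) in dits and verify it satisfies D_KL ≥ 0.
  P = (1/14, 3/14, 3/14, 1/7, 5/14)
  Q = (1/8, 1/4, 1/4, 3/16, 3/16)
0.0370 dits

KL divergence satisfies the Gibbs inequality: D_KL(P||Q) ≥ 0 for all distributions P, Q.

D_KL(P||Q) = Σ p(x) log(p(x)/q(x))
Term by term:
  x=0: 1/14 × log_10[(1/14)/(1/8)] = -0.0174
  x=1: 3/14 × log_10[(3/14)/(1/4)] = -0.0143
  x=2: 3/14 × log_10[(3/14)/(1/4)] = -0.0143
  x=3: 1/7 × log_10[(1/7)/(3/16)] = -0.0169
  x=4: 5/14 × log_10[(5/14)/(3/16)] = 0.0999
D_KL(P||Q) = 0.0370 dits

D_KL(P||Q) = 0.0370 ≥ 0 ✓

This non-negativity is a fundamental property: relative entropy cannot be negative because it measures how different Q is from P.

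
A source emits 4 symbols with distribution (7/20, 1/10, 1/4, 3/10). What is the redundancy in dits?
0.0351 dits

Redundancy measures how far a source is from maximum entropy:
R = H_max - H(X)

Maximum entropy for 4 symbols: H_max = log_10(4) = 0.6021 dits
Actual entropy: H(X) = 0.5670 dits
Redundancy: R = 0.6021 - 0.5670 = 0.0351 dits

This redundancy represents potential for compression: the source could be compressed by 0.0351 dits per symbol.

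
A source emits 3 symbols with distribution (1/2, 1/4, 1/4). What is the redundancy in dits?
0.0256 dits

Redundancy measures how far a source is from maximum entropy:
R = H_max - H(X)

Maximum entropy for 3 symbols: H_max = log_10(3) = 0.4771 dits
Actual entropy: H(X) = 0.4515 dits
Redundancy: R = 0.4771 - 0.4515 = 0.0256 dits

This redundancy represents potential for compression: the source could be compressed by 0.0256 dits per symbol.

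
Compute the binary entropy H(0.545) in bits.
0.9941 bits

The binary entropy function is:
H(p) = -p log(p) - (1-p) log(1-p)

H(0.545) = -0.545 × log_2(0.545) - 0.455 × log_2(0.455)
H(0.545) = 0.9941 bits

Note: Binary entropy is maximized at p=0.5 (H=1 bit) and minimized at p=0 or p=1 (H=0).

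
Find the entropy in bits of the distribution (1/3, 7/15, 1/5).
1.5058 bits

Shannon entropy is H(X) = -Σ p(x) log p(x).

For P = (1/3, 7/15, 1/5):
H = -1/3 × log_2(1/3) -7/15 × log_2(7/15) -1/5 × log_2(1/5)
H = 1.5058 bits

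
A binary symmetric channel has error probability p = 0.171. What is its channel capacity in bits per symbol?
0.3400 bits

For a binary symmetric channel (BSC) with error probability p:
Capacity C = 1 - H(p) bits per symbol

where H(p) = -p log₂(p) - (1-p) log₂(1-p) is the binary entropy function.

H(0.171) = 0.6600 bits
C = 1 - 0.6600 = 0.3400 bits per symbol

This means we can reliably transmit up to 0.3400 bits of information per channel use.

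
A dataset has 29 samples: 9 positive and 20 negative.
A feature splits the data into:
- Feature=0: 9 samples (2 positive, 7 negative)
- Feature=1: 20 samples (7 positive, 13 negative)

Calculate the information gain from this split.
0.0122 bits

Information Gain = H(Y) - H(Y|Feature)

Before split:
P(positive) = 9/29 = 0.3103
H(Y) = 0.8936 bits

After split:
Feature=0: H = 0.7642 bits (weight = 9/29)
Feature=1: H = 0.9341 bits (weight = 20/29)
H(Y|Feature) = (9/29)×0.7642 + (20/29)×0.9341 = 0.8814 bits

Information Gain = 0.8936 - 0.8814 = 0.0122 bits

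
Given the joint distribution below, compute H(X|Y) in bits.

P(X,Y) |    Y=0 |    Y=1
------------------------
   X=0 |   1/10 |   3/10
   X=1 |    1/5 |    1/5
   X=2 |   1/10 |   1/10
1.4755 bits

Using the chain rule: H(X|Y) = H(X,Y) - H(Y)

First, compute H(X,Y) = 2.4464 bits

Marginal P(Y) = (2/5, 3/5)
H(Y) = 0.9710 bits

H(X|Y) = H(X,Y) - H(Y) = 2.4464 - 0.9710 = 1.4755 bits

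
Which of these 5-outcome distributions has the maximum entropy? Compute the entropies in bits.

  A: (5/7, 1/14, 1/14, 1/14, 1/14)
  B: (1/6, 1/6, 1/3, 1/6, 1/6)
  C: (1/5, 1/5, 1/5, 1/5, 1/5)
C

For a discrete distribution over n outcomes, entropy is maximized by the uniform distribution.

Computing entropies:
H(A) = 1.4345 bits
H(B) = 2.2516 bits
H(C) = 2.3219 bits

The uniform distribution (where all probabilities equal 1/5) achieves the maximum entropy of log_2(5) = 2.3219 bits.

Distribution C has the highest entropy.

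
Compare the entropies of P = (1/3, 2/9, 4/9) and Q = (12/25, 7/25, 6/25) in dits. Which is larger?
P

Computing entropies in dits:
H(P) = 0.4607
H(Q) = 0.4565

Distribution P has higher entropy.

Intuition: The distribution closer to uniform (more spread out) has higher entropy.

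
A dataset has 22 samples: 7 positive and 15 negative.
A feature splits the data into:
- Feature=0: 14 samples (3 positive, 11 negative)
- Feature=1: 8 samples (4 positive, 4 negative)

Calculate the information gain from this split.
0.0617 bits

Information Gain = H(Y) - H(Y|Feature)

Before split:
P(positive) = 7/22 = 0.3182
H(Y) = 0.9024 bits

After split:
Feature=0: H = 0.7496 bits (weight = 14/22)
Feature=1: H = 1.0000 bits (weight = 8/22)
H(Y|Feature) = (14/22)×0.7496 + (8/22)×1.0000 = 0.8407 bits

Information Gain = 0.9024 - 0.8407 = 0.0617 bits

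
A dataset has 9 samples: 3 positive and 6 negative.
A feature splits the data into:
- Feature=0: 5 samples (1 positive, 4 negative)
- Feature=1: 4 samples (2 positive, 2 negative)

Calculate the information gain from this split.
0.0728 bits

Information Gain = H(Y) - H(Y|Feature)

Before split:
P(positive) = 3/9 = 0.3333
H(Y) = 0.9183 bits

After split:
Feature=0: H = 0.7219 bits (weight = 5/9)
Feature=1: H = 1.0000 bits (weight = 4/9)
H(Y|Feature) = (5/9)×0.7219 + (4/9)×1.0000 = 0.8455 bits

Information Gain = 0.9183 - 0.8455 = 0.0728 bits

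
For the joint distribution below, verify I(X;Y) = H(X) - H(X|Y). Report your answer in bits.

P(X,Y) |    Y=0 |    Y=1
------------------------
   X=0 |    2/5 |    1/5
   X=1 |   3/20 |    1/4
I(X;Y) = 0.0600 bits

Mutual information has multiple equivalent forms:
- I(X;Y) = H(X) - H(X|Y)
- I(X;Y) = H(Y) - H(Y|X)
- I(X;Y) = H(X) + H(Y) - H(X,Y)

Computing all quantities:
H(X) = 0.9710, H(Y) = 0.9928, H(X,Y) = 1.9037
H(X|Y) = 0.9109, H(Y|X) = 0.9328

Verification:
H(X) - H(X|Y) = 0.9710 - 0.9109 = 0.0600
H(Y) - H(Y|X) = 0.9928 - 0.9328 = 0.0600
H(X) + H(Y) - H(X,Y) = 0.9710 + 0.9928 - 1.9037 = 0.0600

All forms give I(X;Y) = 0.0600 bits. ✓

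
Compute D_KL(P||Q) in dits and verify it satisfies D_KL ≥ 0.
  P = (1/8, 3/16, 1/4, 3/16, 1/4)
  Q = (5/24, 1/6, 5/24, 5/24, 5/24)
0.0129 dits

KL divergence satisfies the Gibbs inequality: D_KL(P||Q) ≥ 0 for all distributions P, Q.

D_KL(P||Q) = Σ p(x) log(p(x)/q(x))
Term by term:
  x=0: 1/8 × log_10[(1/8)/(5/24)] = -0.0277
  x=1: 3/16 × log_10[(3/16)/(1/6)] = 0.0096
  x=2: 1/4 × log_10[(1/4)/(5/24)] = 0.0198
  x=3: 3/16 × log_10[(3/16)/(5/24)] = -0.0086
  x=4: 1/4 × log_10[(1/4)/(5/24)] = 0.0198
D_KL(P||Q) = 0.0129 dits

D_KL(P||Q) = 0.0129 ≥ 0 ✓

This non-negativity is a fundamental property: relative entropy cannot be negative because it measures how different Q is from P.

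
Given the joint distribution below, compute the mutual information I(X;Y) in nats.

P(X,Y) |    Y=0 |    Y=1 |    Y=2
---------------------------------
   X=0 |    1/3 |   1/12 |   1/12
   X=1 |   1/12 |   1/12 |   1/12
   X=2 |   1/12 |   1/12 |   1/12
0.0566 nats

Mutual information: I(X;Y) = H(X) + H(Y) - H(X,Y)

Marginals:
P(X) = (1/2, 1/4, 1/4), H(X) = 1.0397 nats
P(Y) = (1/2, 1/4, 1/4), H(Y) = 1.0397 nats

Joint entropy: H(X,Y) = 2.0228 nats

I(X;Y) = 1.0397 + 1.0397 - 2.0228 = 0.0566 nats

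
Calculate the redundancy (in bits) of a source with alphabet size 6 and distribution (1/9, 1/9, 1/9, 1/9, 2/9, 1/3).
0.1656 bits

Redundancy measures how far a source is from maximum entropy:
R = H_max - H(X)

Maximum entropy for 6 symbols: H_max = log_2(6) = 2.5850 bits
Actual entropy: H(X) = 2.4194 bits
Redundancy: R = 2.5850 - 2.4194 = 0.1656 bits

This redundancy represents potential for compression: the source could be compressed by 0.1656 bits per symbol.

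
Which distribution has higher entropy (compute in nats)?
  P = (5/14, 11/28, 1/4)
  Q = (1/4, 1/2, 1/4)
P

Computing entropies in nats:
H(P) = 1.0813
H(Q) = 1.0397

Distribution P has higher entropy.

Intuition: The distribution closer to uniform (more spread out) has higher entropy.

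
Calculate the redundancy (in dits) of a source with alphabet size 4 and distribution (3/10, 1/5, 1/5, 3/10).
0.0087 dits

Redundancy measures how far a source is from maximum entropy:
R = H_max - H(X)

Maximum entropy for 4 symbols: H_max = log_10(4) = 0.6021 dits
Actual entropy: H(X) = 0.5933 dits
Redundancy: R = 0.6021 - 0.5933 = 0.0087 dits

This redundancy represents potential for compression: the source could be compressed by 0.0087 dits per symbol.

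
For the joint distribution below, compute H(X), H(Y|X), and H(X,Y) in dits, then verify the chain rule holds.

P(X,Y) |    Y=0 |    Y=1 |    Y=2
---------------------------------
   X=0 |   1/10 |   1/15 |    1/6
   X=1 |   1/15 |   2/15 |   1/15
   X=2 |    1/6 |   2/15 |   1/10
H(X,Y) = 0.9280, H(X) = 0.4713, H(Y|X) = 0.4567 (all in dits)

Chain rule: H(X,Y) = H(X) + H(Y|X)

Left side — joint entropy directly:
H(X,Y) = -Σ p(x,y) log p(x,y) = 0.9280 dits

Right side — compute H(Y|X) from the conditional distributions:
P(X) = (1/3, 4/15, 2/5), so H(X) = 0.4713 dits
H(Y|X) = Σ_x P(X=x) · H(Y|X=x):
  P(Y|X=0) = (3/10, 1/5, 1/2), H(Y|X=0) = 0.4472, weight P(X=0) = 1/3
  P(Y|X=1) = (1/4, 1/2, 1/4), H(Y|X=1) = 0.4515, weight P(X=1) = 4/15
  P(Y|X=2) = (5/12, 1/3, 1/4), H(Y|X=2) = 0.4680, weight P(X=2) = 2/5
H(Y|X) = 0.4567 dits

H(X) + H(Y|X) = 0.4713 + 0.4567 = 0.9280 dits

Both sides equal 0.9280 dits. ✓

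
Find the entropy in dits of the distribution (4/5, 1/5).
0.2173 dits

Shannon entropy is H(X) = -Σ p(x) log p(x).

For P = (4/5, 1/5):
H = -4/5 × log_10(4/5) -1/5 × log_10(1/5)
H = 0.2173 dits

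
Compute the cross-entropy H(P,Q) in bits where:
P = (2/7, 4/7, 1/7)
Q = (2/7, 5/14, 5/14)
1.5774 bits

Cross-entropy: H(P,Q) = -Σ p(x) log q(x)

Alternatively: H(P,Q) = H(P) + D_KL(P||Q)
H(P) = 1.3788 bits
D_KL(P||Q) = 0.1986 bits

H(P,Q) = 1.3788 + 0.1986 = 1.5774 bits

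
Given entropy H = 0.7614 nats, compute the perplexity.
2.1413

Perplexity is e^H (or exp(H) for natural log).

H = 0.7614 nats
Perplexity = e^0.7614 = 2.1413

Interpretation: The model's uncertainty is equivalent to choosing uniformly among 2.1 options.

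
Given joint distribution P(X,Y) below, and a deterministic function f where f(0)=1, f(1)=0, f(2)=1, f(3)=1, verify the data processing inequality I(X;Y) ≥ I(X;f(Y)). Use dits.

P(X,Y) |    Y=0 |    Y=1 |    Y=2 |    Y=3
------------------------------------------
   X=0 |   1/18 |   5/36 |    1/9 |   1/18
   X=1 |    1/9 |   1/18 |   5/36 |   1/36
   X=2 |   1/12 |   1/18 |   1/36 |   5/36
I(X;Y) = 0.0522, I(X;f(Y)) = 0.0116, inequality holds: 0.0522 ≥ 0.0116

Data Processing Inequality: For any Markov chain X → Y → Z, we have I(X;Y) ≥ I(X;Z).

Here Z = f(Y) is a deterministic function of Y, forming X → Y → Z.

Original I(X;Y) = 0.0522 dits

After applying f:
P(X,Z) where Z=f(Y):
- P(X,Z=0) = P(X,Y=1)
- P(X,Z=1) = P(X,Y=0) + P(X,Y=2) + P(X,Y=3)

I(X;Z) = I(X;f(Y)) = 0.0116 dits

Verification: 0.0522 ≥ 0.0116 ✓

Information cannot be created by processing; the function f can only lose information about X.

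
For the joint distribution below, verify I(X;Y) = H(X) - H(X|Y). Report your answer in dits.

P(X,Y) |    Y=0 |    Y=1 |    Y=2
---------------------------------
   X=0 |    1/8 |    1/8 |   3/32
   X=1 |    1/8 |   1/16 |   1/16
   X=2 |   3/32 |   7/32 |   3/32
I(X;Y) = 0.0150 dits

Mutual information has multiple equivalent forms:
- I(X;Y) = H(X) - H(X|Y)
- I(X;Y) = H(Y) - H(Y|X)
- I(X;Y) = H(X) + H(Y) - H(X,Y)

Computing all quantities:
H(X) = 0.4689, H(Y) = 0.4689, H(X,Y) = 0.9227
H(X|Y) = 0.4538, H(Y|X) = 0.4538

Verification:
H(X) - H(X|Y) = 0.4689 - 0.4538 = 0.0150
H(Y) - H(Y|X) = 0.4689 - 0.4538 = 0.0150
H(X) + H(Y) - H(X,Y) = 0.4689 + 0.4689 - 0.9227 = 0.0150

All forms give I(X;Y) = 0.0150 dits. ✓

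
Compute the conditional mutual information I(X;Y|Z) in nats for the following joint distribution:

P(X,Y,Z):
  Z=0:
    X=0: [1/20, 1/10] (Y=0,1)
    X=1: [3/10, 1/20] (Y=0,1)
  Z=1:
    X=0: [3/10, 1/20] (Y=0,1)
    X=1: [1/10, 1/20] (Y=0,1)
0.0776 nats

Conditional mutual information: I(X;Y|Z) = H(X|Z) + H(Y|Z) - H(X,Y|Z)

H(Z) = 0.6931
H(X,Z) = 1.3040 → H(X|Z) = 0.6109
H(Y,Z) = 1.2488 → H(Y|Z) = 0.5556
H(X,Y,Z) = 1.7820 → H(X,Y|Z) = 1.0889

I(X;Y|Z) = 0.6109 + 0.5556 - 1.0889 = 0.0776 nats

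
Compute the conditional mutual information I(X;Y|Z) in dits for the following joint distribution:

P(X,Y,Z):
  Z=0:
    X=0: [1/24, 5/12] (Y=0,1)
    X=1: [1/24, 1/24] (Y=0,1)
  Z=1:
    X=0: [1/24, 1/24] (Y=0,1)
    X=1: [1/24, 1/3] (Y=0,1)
0.0278 dits

Conditional mutual information: I(X;Y|Z) = H(X|Z) + H(Y|Z) - H(X,Y|Z)

H(Z) = 0.2995
H(X,Z) = 0.4949 → H(X|Z) = 0.1954
H(Y,Z) = 0.4949 → H(Y|Z) = 0.1954
H(X,Y,Z) = 0.6625 → H(X,Y|Z) = 0.3630

I(X;Y|Z) = 0.1954 + 0.1954 - 0.3630 = 0.0278 dits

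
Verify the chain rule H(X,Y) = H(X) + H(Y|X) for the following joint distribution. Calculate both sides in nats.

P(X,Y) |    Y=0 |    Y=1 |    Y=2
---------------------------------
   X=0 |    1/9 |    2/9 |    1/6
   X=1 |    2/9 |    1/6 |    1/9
H(X,Y) = 1.7540, H(X) = 0.6931, H(Y|X) = 1.0609 (all in nats)

Chain rule: H(X,Y) = H(X) + H(Y|X)

Left side — joint entropy directly:
H(X,Y) = -Σ p(x,y) log p(x,y) = 1.7540 nats

Right side — compute H(Y|X) from the conditional distributions:
P(X) = (1/2, 1/2), so H(X) = 0.6931 nats
H(Y|X) = Σ_x P(X=x) · H(Y|X=x):
  P(Y|X=0) = (2/9, 4/9, 1/3), H(Y|X=0) = 1.0609, weight P(X=0) = 1/2
  P(Y|X=1) = (4/9, 1/3, 2/9), H(Y|X=1) = 1.0609, weight P(X=1) = 1/2
H(Y|X) = 1.0609 nats

H(X) + H(Y|X) = 0.6931 + 1.0609 = 1.7540 nats

Both sides equal 1.7540 nats. ✓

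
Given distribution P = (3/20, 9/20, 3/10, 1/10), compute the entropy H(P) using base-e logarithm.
1.2353 nats

Shannon entropy is H(X) = -Σ p(x) log p(x).

For P = (3/20, 9/20, 3/10, 1/10):
H = -3/20 × log_e(3/20) -9/20 × log_e(9/20) -3/10 × log_e(3/10) -1/10 × log_e(1/10)
H = 1.2353 nats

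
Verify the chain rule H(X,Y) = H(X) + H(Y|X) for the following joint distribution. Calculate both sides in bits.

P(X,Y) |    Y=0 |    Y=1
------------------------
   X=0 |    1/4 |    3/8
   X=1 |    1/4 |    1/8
H(X,Y) = 1.9056, H(X) = 0.9544, H(Y|X) = 0.9512 (all in bits)

Chain rule: H(X,Y) = H(X) + H(Y|X)

Left side — joint entropy directly:
H(X,Y) = -Σ p(x,y) log p(x,y) = 1.9056 bits

Right side — compute H(Y|X) from the conditional distributions:
P(X) = (5/8, 3/8), so H(X) = 0.9544 bits
H(Y|X) = Σ_x P(X=x) · H(Y|X=x):
  P(Y|X=0) = (2/5, 3/5), H(Y|X=0) = 0.9710, weight P(X=0) = 5/8
  P(Y|X=1) = (2/3, 1/3), H(Y|X=1) = 0.9183, weight P(X=1) = 3/8
H(Y|X) = 0.9512 bits

H(X) + H(Y|X) = 0.9544 + 0.9512 = 1.9056 bits

Both sides equal 1.9056 bits. ✓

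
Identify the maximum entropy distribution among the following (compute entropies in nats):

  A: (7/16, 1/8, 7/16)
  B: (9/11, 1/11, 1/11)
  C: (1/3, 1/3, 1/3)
C

For a discrete distribution over n outcomes, entropy is maximized by the uniform distribution.

Computing entropies:
H(A) = 0.9833 nats
H(B) = 0.6002 nats
H(C) = 1.0986 nats

The uniform distribution (where all probabilities equal 1/3) achieves the maximum entropy of log_e(3) = 1.0986 nats.

Distribution C has the highest entropy.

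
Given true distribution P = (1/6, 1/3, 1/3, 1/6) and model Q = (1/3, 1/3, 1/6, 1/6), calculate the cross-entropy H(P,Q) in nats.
1.4452 nats

Cross-entropy: H(P,Q) = -Σ p(x) log q(x)

Alternatively: H(P,Q) = H(P) + D_KL(P||Q)
H(P) = 1.3297 nats
D_KL(P||Q) = 0.1155 nats

H(P,Q) = 1.3297 + 0.1155 = 1.4452 nats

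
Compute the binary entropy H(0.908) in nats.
0.3071 nats

The binary entropy function is:
H(p) = -p log(p) - (1-p) log(1-p)

H(0.908) = -0.908 × log_e(0.908) - 0.092 × log_e(0.092)
H(0.908) = 0.3071 nats

Note: Binary entropy is maximized at p=0.5 (H=1 bit) and minimized at p=0 or p=1 (H=0).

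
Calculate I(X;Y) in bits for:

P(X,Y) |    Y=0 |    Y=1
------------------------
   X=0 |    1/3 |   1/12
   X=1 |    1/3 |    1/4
0.0428 bits

Mutual information: I(X;Y) = H(X) + H(Y) - H(X,Y)

Marginals:
P(X) = (5/12, 7/12), H(X) = 0.9799 bits
P(Y) = (2/3, 1/3), H(Y) = 0.9183 bits

Joint entropy: H(X,Y) = 1.8554 bits

I(X;Y) = 0.9799 + 0.9183 - 1.8554 = 0.0428 bits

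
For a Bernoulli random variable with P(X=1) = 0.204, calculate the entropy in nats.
0.5059 nats

The binary entropy function is:
H(p) = -p log(p) - (1-p) log(1-p)

H(0.204) = -0.204 × log_e(0.204) - 0.796 × log_e(0.796)
H(0.204) = 0.5059 nats

Note: Binary entropy is maximized at p=0.5 (H=1 bit) and minimized at p=0 or p=1 (H=0).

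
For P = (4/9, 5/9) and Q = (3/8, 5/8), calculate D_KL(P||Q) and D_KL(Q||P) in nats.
D_KL(P||Q) = 0.0101, D_KL(Q||P) = 0.0099

KL divergence is not symmetric: D_KL(P||Q) ≠ D_KL(Q||P) in general.

D_KL(P||Q) = 0.0101 nats
D_KL(Q||P) = 0.0099 nats

No, they are not equal!

This asymmetry is why KL divergence is not a true distance metric.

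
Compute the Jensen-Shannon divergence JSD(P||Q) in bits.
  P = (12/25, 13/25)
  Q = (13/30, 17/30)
0.0016 bits

Jensen-Shannon divergence is:
JSD(P||Q) = 0.5 × D_KL(P||M) + 0.5 × D_KL(Q||M)
where M = 0.5 × (P + Q) is the mixture distribution.

M = 0.5 × (12/25, 13/25) + 0.5 × (13/30, 17/30) = (0.456667, 0.543333)

D_KL(P||M) = 0.0016 bits
D_KL(Q||M) = 0.0016 bits

JSD(P||Q) = 0.5 × 0.0016 + 0.5 × 0.0016 = 0.0016 bits

Unlike KL divergence, JSD is symmetric and bounded: 0 ≤ JSD ≤ log(2).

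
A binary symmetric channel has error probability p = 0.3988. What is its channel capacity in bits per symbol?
0.0298 bits

For a binary symmetric channel (BSC) with error probability p:
Capacity C = 1 - H(p) bits per symbol

where H(p) = -p log₂(p) - (1-p) log₂(1-p) is the binary entropy function.

H(0.3988) = 0.9702 bits
C = 1 - 0.9702 = 0.0298 bits per symbol

This means we can reliably transmit up to 0.0298 bits of information per channel use.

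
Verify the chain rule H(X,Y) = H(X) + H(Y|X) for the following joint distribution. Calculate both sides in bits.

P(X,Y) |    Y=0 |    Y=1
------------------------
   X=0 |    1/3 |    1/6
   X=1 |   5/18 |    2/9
H(X,Y) = 1.9547, H(X) = 1.0000, H(Y|X) = 0.9547 (all in bits)

Chain rule: H(X,Y) = H(X) + H(Y|X)

Left side — joint entropy directly:
H(X,Y) = -Σ p(x,y) log p(x,y) = 1.9547 bits

Right side — compute H(Y|X) from the conditional distributions:
P(X) = (1/2, 1/2), so H(X) = 1.0000 bits
H(Y|X) = Σ_x P(X=x) · H(Y|X=x):
  P(Y|X=0) = (2/3, 1/3), H(Y|X=0) = 0.9183, weight P(X=0) = 1/2
  P(Y|X=1) = (5/9, 4/9), H(Y|X=1) = 0.9911, weight P(X=1) = 1/2
H(Y|X) = 0.9547 bits

H(X) + H(Y|X) = 1.0000 + 0.9547 = 1.9547 bits

Both sides equal 1.9547 bits. ✓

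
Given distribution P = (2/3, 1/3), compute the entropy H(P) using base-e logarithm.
0.6365 nats

Shannon entropy is H(X) = -Σ p(x) log p(x).

For P = (2/3, 1/3):
H = -2/3 × log_e(2/3) -1/3 × log_e(1/3)
H = 0.6365 nats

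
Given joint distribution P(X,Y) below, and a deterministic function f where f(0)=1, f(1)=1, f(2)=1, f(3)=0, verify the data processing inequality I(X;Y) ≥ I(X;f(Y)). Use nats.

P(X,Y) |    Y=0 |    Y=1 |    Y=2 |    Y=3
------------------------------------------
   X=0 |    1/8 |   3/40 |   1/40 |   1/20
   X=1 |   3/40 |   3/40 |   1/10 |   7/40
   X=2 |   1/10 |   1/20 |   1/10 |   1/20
I(X;Y) = 0.0735, I(X;f(Y)) = 0.0347, inequality holds: 0.0735 ≥ 0.0347

Data Processing Inequality: For any Markov chain X → Y → Z, we have I(X;Y) ≥ I(X;Z).

Here Z = f(Y) is a deterministic function of Y, forming X → Y → Z.

Original I(X;Y) = 0.0735 nats

After applying f:
P(X,Z) where Z=f(Y):
- P(X,Z=0) = P(X,Y=3)
- P(X,Z=1) = P(X,Y=0) + P(X,Y=1) + P(X,Y=2)

I(X;Z) = I(X;f(Y)) = 0.0347 nats

Verification: 0.0735 ≥ 0.0347 ✓

Information cannot be created by processing; the function f can only lose information about X.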